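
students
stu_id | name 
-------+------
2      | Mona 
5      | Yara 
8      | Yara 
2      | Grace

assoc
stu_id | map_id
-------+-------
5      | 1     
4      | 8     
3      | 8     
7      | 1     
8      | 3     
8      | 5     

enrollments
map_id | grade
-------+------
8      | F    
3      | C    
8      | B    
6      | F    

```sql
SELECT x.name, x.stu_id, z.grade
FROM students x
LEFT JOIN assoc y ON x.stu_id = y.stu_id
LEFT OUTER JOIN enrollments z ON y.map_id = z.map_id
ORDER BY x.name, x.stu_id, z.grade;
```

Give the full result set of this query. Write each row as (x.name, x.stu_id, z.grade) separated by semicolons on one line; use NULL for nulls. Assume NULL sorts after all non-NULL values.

(Grace, 2, NULL); (Mona, 2, NULL); (Yara, 5, NULL); (Yara, 8, C); (Yara, 8, NULL)

Joins associate left-to-right: students LEFT JOIN assoc on stu_id gives 5 intermediate row(s).
Then LEFT JOIN `enrollments z` on map_id: each of those 5 rows is kept; rows whose y.map_id has no match in z get NULL for z's columns.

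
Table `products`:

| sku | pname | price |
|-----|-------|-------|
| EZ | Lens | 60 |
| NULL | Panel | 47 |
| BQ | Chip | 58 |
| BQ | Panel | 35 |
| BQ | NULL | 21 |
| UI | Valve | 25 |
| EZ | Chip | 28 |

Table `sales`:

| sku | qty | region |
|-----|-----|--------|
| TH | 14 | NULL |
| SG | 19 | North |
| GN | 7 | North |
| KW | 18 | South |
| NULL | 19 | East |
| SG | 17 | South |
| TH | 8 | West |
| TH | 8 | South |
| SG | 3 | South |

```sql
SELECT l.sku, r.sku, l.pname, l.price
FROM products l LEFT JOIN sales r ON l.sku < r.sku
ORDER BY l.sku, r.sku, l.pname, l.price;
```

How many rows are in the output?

LEFT JOIN keeps every row from `products`; unmatched rows get NULL for `sales`'s columns.
Matching on l.sku < r.sku. A NULL in a compared column never satisfies the condition.
- l (sku=EZ) pairs with 8 row(s) of r.
- l (sku=NULL) has no partner → padded with NULL.
- l (sku=BQ) pairs with 8 row(s) of r.
- l (sku=BQ) pairs with 8 row(s) of r.
- l (sku=BQ) pairs with 8 row(s) of r.
- l (sku=UI) has no partner → padded with NULL.
- l (sku=EZ) pairs with 8 row(s) of r.
Total: 40 matched + 2 padded = 42 rows.

42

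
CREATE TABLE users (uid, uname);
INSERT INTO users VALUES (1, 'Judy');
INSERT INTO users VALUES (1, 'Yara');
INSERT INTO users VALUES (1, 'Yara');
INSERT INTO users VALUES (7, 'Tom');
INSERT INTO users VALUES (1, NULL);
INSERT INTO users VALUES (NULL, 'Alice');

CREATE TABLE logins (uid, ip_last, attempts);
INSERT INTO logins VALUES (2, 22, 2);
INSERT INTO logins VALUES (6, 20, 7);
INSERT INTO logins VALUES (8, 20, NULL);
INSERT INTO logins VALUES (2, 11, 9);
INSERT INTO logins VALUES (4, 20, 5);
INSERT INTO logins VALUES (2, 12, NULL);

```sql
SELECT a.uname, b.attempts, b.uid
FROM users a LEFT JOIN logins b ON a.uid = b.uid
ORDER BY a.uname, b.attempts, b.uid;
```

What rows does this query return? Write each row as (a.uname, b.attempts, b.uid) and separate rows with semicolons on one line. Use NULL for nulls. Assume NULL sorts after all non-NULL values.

(Alice, NULL, NULL); (Judy, NULL, NULL); (Tom, NULL, NULL); (Yara, NULL, NULL); (Yara, NULL, NULL); (NULL, NULL, NULL)

LEFT JOIN keeps every row from `users`; unmatched rows get NULL for `logins`'s columns.
Matching on a.uid = b.uid. A NULL in a compared column never satisfies the condition.
- uid=1: no b row matches, row kept with b columns NULL.
- uid=1: no b row matches, row kept with b columns NULL.
- uid=1: no b row matches, row kept with b columns NULL.
- uid=7: no b row matches, row kept with b columns NULL.
- uid=1: no b row matches, row kept with b columns NULL.
- uid=NULL: no b row matches, row kept with b columns NULL.
After projecting and ordering:
a.uname | b.attempts | b.uid
Alice | NULL | NULL
Judy | NULL | NULL
Tom | NULL | NULL
Yara | NULL | NULL
Yara | NULL | NULL
NULL | NULL | NULL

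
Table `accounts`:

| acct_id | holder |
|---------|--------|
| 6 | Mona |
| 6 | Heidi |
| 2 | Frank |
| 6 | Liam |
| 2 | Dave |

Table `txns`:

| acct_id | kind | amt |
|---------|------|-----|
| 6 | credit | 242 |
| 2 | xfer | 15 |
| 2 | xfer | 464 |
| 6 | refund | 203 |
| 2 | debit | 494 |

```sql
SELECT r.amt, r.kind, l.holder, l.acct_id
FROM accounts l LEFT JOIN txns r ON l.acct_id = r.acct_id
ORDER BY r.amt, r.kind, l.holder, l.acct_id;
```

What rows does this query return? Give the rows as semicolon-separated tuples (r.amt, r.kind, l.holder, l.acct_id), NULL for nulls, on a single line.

(15, xfer, Dave, 2); (15, xfer, Frank, 2); (203, refund, Heidi, 6); (203, refund, Liam, 6); (203, refund, Mona, 6); (242, credit, Heidi, 6); (242, credit, Liam, 6); (242, credit, Mona, 6); (464, xfer, Dave, 2); (464, xfer, Frank, 2); (494, debit, Dave, 2); (494, debit, Frank, 2)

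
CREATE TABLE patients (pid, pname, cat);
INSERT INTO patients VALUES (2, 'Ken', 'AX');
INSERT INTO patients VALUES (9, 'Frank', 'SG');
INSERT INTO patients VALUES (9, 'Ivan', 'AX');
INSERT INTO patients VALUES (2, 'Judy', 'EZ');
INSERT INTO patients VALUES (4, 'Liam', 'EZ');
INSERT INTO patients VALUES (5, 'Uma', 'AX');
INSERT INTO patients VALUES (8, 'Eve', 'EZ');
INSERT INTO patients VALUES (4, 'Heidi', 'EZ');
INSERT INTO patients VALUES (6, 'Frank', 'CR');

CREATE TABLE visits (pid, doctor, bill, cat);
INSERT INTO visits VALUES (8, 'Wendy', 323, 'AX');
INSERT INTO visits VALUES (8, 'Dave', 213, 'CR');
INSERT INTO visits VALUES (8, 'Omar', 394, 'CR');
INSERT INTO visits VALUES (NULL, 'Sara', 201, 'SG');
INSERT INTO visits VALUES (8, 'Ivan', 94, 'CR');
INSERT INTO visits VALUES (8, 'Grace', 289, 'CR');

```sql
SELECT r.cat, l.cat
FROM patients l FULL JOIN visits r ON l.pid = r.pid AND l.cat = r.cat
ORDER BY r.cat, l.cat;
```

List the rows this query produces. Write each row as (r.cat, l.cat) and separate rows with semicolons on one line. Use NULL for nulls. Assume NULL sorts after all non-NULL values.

FULL OUTER JOIN keeps every row from both sides; unmatched rows get NULL for the other side's columns.
Matching on l.pid = r.pid AND l.cat = r.cat. A NULL in a compared column never satisfies the condition.
Matched pairs: 0; unmatched l rows kept: 9; unmatched r rows kept: 6.

(AX, NULL); (CR, NULL); (CR, NULL); (CR, NULL); (CR, NULL); (SG, NULL); (NULL, AX); (NULL, AX); (NULL, AX); (NULL, CR); (NULL, EZ); (NULL, EZ); (NULL, EZ); (NULL, EZ); (NULL, SG)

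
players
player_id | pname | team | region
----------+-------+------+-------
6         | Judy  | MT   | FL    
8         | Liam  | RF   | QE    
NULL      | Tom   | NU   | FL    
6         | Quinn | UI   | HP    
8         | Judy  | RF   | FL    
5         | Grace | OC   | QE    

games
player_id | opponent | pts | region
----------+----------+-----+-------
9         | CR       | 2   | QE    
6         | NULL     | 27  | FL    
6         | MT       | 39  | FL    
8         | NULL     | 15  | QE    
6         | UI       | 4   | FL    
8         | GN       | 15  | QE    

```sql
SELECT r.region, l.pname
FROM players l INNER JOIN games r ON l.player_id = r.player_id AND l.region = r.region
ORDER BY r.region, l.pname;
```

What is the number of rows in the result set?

5

INNER JOIN keeps only pairs where the ON condition holds.
Matching on l.player_id = r.player_id AND l.region = r.region. A NULL in a compared column never satisfies the condition.
Matched pairs: 5.
Total: 5 rows.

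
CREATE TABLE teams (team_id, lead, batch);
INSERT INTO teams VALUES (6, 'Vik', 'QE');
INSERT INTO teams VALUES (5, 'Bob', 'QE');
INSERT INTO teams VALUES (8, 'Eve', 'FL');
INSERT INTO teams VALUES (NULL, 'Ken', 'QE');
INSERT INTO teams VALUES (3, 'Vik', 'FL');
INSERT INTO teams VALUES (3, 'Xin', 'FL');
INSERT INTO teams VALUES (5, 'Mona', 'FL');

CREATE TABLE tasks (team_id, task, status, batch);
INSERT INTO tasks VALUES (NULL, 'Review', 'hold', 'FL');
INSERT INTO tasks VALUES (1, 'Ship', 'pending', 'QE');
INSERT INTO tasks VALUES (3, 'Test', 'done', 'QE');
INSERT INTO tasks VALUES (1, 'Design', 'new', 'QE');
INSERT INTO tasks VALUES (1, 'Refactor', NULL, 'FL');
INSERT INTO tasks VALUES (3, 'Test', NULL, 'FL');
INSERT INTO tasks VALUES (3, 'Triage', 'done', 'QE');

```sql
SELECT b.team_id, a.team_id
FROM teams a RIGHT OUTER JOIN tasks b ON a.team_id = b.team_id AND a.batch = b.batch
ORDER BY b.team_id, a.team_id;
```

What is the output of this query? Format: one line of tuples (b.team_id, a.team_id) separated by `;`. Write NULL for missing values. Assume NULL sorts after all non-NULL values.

(1, NULL); (1, NULL); (1, NULL); (3, 3); (3, 3); (3, NULL); (3, NULL); (NULL, NULL)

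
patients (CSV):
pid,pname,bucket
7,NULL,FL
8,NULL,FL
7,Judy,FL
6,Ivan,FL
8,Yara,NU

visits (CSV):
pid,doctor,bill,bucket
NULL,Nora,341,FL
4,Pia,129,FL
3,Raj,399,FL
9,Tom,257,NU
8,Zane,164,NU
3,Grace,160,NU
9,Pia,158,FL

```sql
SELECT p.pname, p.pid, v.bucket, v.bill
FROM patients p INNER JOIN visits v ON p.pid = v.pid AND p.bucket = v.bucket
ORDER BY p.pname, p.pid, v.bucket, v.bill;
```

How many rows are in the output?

1

INNER JOIN keeps only pairs where the ON condition holds.
Matching on p.pid = v.pid AND p.bucket = v.bucket. A NULL in a compared column never satisfies the condition.
- p (pid=7, bucket=FL) has no partner → excluded.
- p (pid=8, bucket=FL) has no partner → excluded.
- p (pid=7, bucket=FL) has no partner → excluded.
- p (pid=6, bucket=FL) has no partner → excluded.
- p (pid=8, bucket=NU) pairs with 1 row(s) of v.
Total: 1 rows.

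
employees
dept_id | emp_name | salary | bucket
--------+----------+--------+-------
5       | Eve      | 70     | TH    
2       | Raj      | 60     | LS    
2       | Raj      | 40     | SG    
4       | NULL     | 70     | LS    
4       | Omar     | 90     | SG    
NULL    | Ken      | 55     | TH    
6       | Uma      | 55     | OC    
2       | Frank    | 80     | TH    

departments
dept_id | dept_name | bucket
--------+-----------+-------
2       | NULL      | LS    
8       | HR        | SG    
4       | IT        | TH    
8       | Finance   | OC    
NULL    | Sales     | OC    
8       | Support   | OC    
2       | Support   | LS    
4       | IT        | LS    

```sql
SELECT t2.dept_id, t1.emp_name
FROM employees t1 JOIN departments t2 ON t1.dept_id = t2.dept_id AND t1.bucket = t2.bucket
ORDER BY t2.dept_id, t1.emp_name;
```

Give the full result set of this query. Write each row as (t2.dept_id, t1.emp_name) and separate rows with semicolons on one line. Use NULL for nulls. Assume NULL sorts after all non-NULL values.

(2, Raj); (2, Raj); (4, NULL)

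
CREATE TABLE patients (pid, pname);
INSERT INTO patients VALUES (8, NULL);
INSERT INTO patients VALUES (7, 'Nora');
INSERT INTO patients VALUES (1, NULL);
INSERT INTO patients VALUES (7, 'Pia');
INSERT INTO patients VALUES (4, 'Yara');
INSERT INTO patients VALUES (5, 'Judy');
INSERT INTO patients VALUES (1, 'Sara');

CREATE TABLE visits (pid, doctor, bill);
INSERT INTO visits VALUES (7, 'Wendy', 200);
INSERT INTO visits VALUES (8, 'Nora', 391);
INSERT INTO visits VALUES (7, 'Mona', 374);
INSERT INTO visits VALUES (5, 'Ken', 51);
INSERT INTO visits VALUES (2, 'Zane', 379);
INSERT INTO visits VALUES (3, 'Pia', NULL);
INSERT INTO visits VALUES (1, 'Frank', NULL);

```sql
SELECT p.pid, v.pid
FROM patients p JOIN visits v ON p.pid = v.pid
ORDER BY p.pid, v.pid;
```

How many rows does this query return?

8

INNER JOIN keeps only pairs where the ON condition holds.
Matching on p.pid = v.pid.
- pid=8: 1 matching v row(s), so 1 row(s) emitted.
- pid=7: 2 matching v row(s), so 2 row(s) emitted.
- pid=1: 1 matching v row(s), so 1 row(s) emitted.
- pid=7: 2 matching v row(s), so 2 row(s) emitted.
- pid=4: no matching v row, dropped.
- pid=5: 1 matching v row(s), so 1 row(s) emitted.
- pid=1: 1 matching v row(s), so 1 row(s) emitted.
Total: 8 rows.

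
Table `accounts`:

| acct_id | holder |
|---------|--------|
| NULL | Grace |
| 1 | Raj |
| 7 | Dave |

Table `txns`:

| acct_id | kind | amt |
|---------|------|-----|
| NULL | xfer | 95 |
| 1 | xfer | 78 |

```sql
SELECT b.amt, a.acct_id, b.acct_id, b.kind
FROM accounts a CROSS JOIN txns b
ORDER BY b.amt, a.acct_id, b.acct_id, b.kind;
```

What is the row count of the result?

CROSS JOIN pairs every row of `accounts` with every row of `txns`: 3 × 2 = 6 rows.

6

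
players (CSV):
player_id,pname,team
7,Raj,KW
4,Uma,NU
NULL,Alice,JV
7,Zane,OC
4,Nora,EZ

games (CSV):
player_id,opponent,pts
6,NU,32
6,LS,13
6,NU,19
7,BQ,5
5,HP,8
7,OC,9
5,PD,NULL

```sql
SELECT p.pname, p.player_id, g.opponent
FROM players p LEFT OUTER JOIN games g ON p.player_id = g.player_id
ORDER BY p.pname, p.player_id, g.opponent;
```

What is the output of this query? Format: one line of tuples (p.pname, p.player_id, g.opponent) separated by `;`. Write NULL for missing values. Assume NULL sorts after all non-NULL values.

(Alice, NULL, NULL); (Nora, 4, NULL); (Raj, 7, BQ); (Raj, 7, OC); (Uma, 4, NULL); (Zane, 7, BQ); (Zane, 7, OC)

LEFT JOIN keeps every row from `players`; unmatched rows get NULL for `games`'s columns.
Matching on p.player_id = g.player_id. A NULL in a compared column never satisfies the condition.
Matched pairs: 4; unmatched p rows kept: 3.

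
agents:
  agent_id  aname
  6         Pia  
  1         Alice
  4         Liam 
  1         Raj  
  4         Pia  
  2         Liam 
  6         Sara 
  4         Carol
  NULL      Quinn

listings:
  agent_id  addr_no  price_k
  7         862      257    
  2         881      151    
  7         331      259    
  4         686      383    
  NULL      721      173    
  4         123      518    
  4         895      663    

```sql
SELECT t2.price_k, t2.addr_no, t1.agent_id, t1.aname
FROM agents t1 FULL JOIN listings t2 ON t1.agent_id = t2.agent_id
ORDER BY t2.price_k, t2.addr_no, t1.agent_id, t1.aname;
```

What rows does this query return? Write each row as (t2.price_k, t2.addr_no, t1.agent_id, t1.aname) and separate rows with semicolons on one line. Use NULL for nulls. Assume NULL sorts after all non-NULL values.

(151, 881, 2, Liam); (173, 721, NULL, NULL); (257, 862, NULL, NULL); (259, 331, NULL, NULL); (383, 686, 4, Carol); (383, 686, 4, Liam); (383, 686, 4, Pia); (518, 123, 4, Carol); (518, 123, 4, Liam); (518, 123, 4, Pia); (663, 895, 4, Carol); (663, 895, 4, Liam); (663, 895, 4, Pia); (NULL, NULL, 1, Alice); (NULL, NULL, 1, Raj); (NULL, NULL, 6, Pia); (NULL, NULL, 6, Sara); (NULL, NULL, NULL, Quinn)

FULL OUTER JOIN keeps every row from both sides; unmatched rows get NULL for the other side's columns.
Matching on t1.agent_id = t2.agent_id. A NULL in a compared column never satisfies the condition.
- t1[0] agent_id=6 → no match; kept with NULLs on the t2 side.
- t1[1] agent_id=1 → no match; kept with NULLs on the t2 side.
- t1[2] agent_id=4 → 3 match(es) in t2 → 3 row(s).
- t1[3] agent_id=1 → no match; kept with NULLs on the t2 side.
- t1[4] agent_id=4 → 3 match(es) in t2 → 3 row(s).
- t1[5] agent_id=2 → 1 match(es) in t2 → 1 row(s).
- t1[6] agent_id=6 → no match; kept with NULLs on the t2 side.
- t1[7] agent_id=4 → 3 match(es) in t2 → 3 row(s).
- t1[8] agent_id=NULL → no match; kept with NULLs on the t2 side.
- plus 3 unmatched t2 row(s), each kept with NULL t1 columns.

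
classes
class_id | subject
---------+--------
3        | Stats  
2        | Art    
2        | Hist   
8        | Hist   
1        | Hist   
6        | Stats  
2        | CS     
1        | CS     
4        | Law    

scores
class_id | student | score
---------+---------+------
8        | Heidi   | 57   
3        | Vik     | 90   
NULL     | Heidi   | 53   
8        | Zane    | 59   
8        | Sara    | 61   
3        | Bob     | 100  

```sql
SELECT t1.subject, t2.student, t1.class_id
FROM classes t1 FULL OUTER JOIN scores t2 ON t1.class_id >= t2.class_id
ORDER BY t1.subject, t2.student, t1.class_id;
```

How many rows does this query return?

17

FULL OUTER JOIN keeps every row from both sides; unmatched rows get NULL for the other side's columns.
Matching on t1.class_id >= t2.class_id. A NULL in a compared column never satisfies the condition.
- t1 row (class_id=3): matches 2 t2 row(s) → 2 output row(s).
- t1 row (class_id=2): no match → kept, t2 columns NULL.
- t1 row (class_id=2): no match → kept, t2 columns NULL.
- t1 row (class_id=8): matches 5 t2 row(s) → 5 output row(s).
- t1 row (class_id=1): no match → kept, t2 columns NULL.
- t1 row (class_id=6): matches 2 t2 row(s) → 2 output row(s).
- t1 row (class_id=2): no match → kept, t2 columns NULL.
- t1 row (class_id=1): no match → kept, t2 columns NULL.
- t1 row (class_id=4): matches 2 t2 row(s) → 2 output row(s).
- 1 row(s) from t2 found no t1 partner → padded with NULL.
Total: 11 matched + 6 padded = 17 rows.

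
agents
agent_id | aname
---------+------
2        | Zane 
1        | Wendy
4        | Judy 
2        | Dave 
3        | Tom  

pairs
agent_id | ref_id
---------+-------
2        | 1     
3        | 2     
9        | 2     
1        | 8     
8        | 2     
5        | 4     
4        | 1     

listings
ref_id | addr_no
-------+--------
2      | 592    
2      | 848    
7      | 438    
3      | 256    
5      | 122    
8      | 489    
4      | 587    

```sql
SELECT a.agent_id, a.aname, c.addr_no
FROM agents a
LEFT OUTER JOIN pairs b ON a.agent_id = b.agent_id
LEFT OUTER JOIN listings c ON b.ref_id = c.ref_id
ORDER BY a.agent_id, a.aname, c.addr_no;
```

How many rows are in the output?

6

Joins associate left-to-right: agents LEFT JOIN pairs on agent_id gives 5 intermediate row(s).
Then LEFT JOIN `listings c` on ref_id: each of those 5 rows is kept; rows whose b.ref_id has no match in c get NULL for c's columns.
Result: 6 row(s).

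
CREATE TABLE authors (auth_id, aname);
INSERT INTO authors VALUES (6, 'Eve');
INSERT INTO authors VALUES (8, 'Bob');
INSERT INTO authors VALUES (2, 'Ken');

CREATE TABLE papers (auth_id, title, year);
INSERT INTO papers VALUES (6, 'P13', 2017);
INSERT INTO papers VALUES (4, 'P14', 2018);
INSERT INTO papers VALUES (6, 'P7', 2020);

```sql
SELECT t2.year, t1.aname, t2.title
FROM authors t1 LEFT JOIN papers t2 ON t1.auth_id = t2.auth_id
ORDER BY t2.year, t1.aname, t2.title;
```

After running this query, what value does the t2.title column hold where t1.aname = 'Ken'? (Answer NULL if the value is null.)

LEFT JOIN keeps every row from `authors`; unmatched rows get NULL for `papers`'s columns.
Matching on t1.auth_id = t2.auth_id.
- t1 row (auth_id=6): matches 2 t2 row(s) → 2 output row(s).
- t1 row (auth_id=8): no match → kept, t2 columns NULL.
- t1 row (auth_id=2): no match → kept, t2 columns NULL.

NULL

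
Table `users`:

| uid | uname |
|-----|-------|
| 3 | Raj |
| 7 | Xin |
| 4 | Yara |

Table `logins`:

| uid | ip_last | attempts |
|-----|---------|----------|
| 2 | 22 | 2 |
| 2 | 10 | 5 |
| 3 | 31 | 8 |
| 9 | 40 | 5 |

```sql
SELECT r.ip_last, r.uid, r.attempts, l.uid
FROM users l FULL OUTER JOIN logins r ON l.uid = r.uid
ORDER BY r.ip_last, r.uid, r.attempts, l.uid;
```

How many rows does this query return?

FULL OUTER JOIN keeps every row from both sides; unmatched rows get NULL for the other side's columns.
Matching on l.uid = r.uid.
Matched pairs: 1; unmatched l rows kept: 2; unmatched r rows kept: 3.
Total: 1 matched + 5 padded = 6 rows.

6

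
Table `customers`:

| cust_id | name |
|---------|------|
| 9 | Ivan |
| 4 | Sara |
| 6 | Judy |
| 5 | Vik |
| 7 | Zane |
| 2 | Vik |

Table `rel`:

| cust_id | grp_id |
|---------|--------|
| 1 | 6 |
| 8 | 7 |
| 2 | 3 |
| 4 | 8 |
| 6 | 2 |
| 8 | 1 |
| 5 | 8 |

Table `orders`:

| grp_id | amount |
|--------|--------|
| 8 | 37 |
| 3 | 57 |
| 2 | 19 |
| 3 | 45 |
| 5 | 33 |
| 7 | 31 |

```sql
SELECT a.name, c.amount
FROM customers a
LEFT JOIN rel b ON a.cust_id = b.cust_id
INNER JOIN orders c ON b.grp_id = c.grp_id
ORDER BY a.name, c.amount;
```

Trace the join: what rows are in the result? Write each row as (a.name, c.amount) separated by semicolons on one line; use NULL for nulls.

Evaluate left to right. First `customers a LEFT JOIN rel b` on cust_id: 6 row(s).
Then INNER JOIN `orders c` on grp_id: keep only rows whose b.grp_id appears in c.

(Judy, 19); (Sara, 37); (Vik, 37); (Vik, 45); (Vik, 57)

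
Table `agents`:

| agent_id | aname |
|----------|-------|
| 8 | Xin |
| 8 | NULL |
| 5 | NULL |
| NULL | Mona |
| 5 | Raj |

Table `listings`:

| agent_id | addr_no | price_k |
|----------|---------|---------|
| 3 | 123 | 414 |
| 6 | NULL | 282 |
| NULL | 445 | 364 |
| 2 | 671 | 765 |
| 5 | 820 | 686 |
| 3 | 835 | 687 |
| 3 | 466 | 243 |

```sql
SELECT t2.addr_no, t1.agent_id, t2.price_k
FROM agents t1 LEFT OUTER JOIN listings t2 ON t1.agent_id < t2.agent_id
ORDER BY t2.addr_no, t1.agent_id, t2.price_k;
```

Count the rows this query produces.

5

LEFT JOIN keeps every row from `agents`; unmatched rows get NULL for `listings`'s columns.
Matching on t1.agent_id < t2.agent_id. A NULL in a compared column never satisfies the condition.
Matched pairs: 2; unmatched t1 rows kept: 3.
Total: 2 matched + 3 padded = 5 rows.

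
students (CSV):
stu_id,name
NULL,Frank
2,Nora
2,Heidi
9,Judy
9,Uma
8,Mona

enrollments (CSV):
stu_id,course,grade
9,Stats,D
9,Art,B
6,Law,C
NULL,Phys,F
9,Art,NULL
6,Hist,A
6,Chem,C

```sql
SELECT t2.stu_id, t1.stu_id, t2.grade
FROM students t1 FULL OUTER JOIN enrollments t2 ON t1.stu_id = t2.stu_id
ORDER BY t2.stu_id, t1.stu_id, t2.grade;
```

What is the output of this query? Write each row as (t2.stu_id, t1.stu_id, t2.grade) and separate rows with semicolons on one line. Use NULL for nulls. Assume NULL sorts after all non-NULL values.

(6, NULL, A); (6, NULL, C); (6, NULL, C); (9, 9, B); (9, 9, B); (9, 9, D); (9, 9, D); (9, 9, NULL); (9, 9, NULL); (NULL, 2, NULL); (NULL, 2, NULL); (NULL, 8, NULL); (NULL, NULL, F); (NULL, NULL, NULL)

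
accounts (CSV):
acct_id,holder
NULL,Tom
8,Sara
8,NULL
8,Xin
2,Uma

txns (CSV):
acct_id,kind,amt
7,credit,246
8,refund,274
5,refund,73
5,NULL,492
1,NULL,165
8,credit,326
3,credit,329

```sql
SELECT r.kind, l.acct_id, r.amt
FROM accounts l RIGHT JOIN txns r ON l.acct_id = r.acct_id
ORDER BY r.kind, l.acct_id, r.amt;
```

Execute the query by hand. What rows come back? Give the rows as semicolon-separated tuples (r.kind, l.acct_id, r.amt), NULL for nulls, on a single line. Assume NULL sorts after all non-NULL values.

(credit, 8, 326); (credit, 8, 326); (credit, 8, 326); (credit, NULL, 246); (credit, NULL, 329); (refund, 8, 274); (refund, 8, 274); (refund, 8, 274); (refund, NULL, 73); (NULL, NULL, 165); (NULL, NULL, 492)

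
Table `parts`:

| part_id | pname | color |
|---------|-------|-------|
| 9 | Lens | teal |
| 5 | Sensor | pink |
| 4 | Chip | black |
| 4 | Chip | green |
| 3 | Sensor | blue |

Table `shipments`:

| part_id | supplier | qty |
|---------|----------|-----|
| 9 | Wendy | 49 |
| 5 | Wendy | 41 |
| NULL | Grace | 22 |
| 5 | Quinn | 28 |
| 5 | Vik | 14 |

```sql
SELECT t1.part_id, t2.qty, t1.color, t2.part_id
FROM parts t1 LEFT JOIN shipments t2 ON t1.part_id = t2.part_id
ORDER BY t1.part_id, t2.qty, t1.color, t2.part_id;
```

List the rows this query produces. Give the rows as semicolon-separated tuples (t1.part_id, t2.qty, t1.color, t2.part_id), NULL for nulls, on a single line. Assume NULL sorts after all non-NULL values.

(3, NULL, blue, NULL); (4, NULL, black, NULL); (4, NULL, green, NULL); (5, 14, pink, 5); (5, 28, pink, 5); (5, 41, pink, 5); (9, 49, teal, 9)

LEFT JOIN keeps every row from `parts`; unmatched rows get NULL for `shipments`'s columns.
Matching on t1.part_id = t2.part_id. A NULL in a compared column never satisfies the condition.
Matched pairs: 4; unmatched t1 rows kept: 3.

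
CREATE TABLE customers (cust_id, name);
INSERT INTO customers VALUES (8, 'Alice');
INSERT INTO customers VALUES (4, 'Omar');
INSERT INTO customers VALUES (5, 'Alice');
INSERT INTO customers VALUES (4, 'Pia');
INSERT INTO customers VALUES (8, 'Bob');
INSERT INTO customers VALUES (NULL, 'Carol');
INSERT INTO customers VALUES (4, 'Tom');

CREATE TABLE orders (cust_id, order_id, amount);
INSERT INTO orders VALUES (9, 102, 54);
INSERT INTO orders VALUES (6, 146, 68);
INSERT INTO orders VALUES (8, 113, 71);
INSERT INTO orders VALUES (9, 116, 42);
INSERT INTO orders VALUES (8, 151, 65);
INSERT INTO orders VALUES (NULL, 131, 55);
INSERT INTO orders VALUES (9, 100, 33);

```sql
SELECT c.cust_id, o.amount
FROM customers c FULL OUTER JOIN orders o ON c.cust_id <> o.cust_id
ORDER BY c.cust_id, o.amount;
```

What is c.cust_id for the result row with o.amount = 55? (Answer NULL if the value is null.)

NULL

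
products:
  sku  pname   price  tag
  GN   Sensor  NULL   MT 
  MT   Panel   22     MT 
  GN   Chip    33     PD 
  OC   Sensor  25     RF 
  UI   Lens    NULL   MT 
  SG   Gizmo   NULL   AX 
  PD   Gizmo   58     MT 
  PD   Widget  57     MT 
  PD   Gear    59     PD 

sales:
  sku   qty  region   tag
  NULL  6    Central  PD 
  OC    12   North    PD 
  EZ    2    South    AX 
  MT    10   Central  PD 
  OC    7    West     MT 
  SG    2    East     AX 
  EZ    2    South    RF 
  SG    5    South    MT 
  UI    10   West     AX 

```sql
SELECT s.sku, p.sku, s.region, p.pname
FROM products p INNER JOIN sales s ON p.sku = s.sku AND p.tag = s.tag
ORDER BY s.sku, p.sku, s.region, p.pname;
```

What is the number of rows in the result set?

1

INNER JOIN keeps only pairs where the ON condition holds.
Matching on p.sku = s.sku AND p.tag = s.tag. A NULL in a compared column never satisfies the condition.
- p (sku=GN, tag=MT) has no partner → excluded.
- p (sku=MT, tag=MT) has no partner → excluded.
- p (sku=GN, tag=PD) has no partner → excluded.
- p (sku=OC, tag=RF) has no partner → excluded.
- p (sku=UI, tag=MT) has no partner → excluded.
- p (sku=SG, tag=AX) pairs with 1 row(s) of s.
- p (sku=PD, tag=MT) has no partner → excluded.
- p (sku=PD, tag=MT) has no partner → excluded.
- p (sku=PD, tag=PD) has no partner → excluded.
Total: 1 rows.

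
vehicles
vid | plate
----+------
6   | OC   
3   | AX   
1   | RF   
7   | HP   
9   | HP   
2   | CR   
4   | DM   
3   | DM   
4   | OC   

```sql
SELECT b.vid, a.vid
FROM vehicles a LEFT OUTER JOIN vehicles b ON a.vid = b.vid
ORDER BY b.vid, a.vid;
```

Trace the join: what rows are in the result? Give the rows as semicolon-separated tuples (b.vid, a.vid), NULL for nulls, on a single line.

(1, 1); (2, 2); (3, 3); (3, 3); (3, 3); (3, 3); (4, 4); (4, 4); (4, 4); (4, 4); (6, 6); (7, 7); (9, 9)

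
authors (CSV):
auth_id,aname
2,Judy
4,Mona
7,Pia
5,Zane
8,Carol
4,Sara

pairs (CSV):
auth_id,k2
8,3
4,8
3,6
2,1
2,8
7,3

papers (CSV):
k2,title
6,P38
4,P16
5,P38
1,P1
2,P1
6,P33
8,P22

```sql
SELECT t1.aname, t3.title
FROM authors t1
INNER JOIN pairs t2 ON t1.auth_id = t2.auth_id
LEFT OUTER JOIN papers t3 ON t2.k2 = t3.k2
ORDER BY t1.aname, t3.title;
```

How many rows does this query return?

6

Evaluate left to right. First `authors t1 INNER JOIN pairs t2` on auth_id: 6 row(s).
Then LEFT JOIN `papers t3` on k2: each of those 6 rows is kept; rows whose t2.k2 has no match in t3 get NULL for t3's columns.
Result: 6 row(s).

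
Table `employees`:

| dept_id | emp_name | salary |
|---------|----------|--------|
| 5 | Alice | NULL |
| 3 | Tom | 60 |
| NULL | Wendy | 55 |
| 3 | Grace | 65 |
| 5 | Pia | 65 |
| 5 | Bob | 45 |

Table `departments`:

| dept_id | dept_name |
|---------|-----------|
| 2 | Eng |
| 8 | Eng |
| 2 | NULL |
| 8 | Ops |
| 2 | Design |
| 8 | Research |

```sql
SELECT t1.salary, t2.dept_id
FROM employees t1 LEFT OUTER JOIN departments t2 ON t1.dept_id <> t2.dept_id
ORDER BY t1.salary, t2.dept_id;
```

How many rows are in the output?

LEFT JOIN keeps every row from `employees`; unmatched rows get NULL for `departments`'s columns.
Matching on t1.dept_id <> t2.dept_id. A NULL in a compared column never satisfies the condition.
Matched pairs: 30; unmatched t1 rows kept: 1.
Total: 30 matched + 1 padded = 31 rows.

31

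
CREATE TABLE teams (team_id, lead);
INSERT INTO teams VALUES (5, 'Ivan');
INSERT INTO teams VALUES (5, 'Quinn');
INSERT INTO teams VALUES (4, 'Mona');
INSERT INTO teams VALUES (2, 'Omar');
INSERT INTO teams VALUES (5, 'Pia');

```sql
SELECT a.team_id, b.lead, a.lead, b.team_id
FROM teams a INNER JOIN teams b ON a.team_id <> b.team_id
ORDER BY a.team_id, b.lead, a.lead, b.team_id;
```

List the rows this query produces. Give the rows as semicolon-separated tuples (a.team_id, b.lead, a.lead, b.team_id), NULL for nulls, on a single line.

(2, Ivan, Omar, 5); (2, Mona, Omar, 4); (2, Pia, Omar, 5); (2, Quinn, Omar, 5); (4, Ivan, Mona, 5); (4, Omar, Mona, 2); (4, Pia, Mona, 5); (4, Quinn, Mona, 5); (5, Mona, Ivan, 4); (5, Mona, Pia, 4); (5, Mona, Quinn, 4); (5, Omar, Ivan, 2); (5, Omar, Pia, 2); (5, Omar, Quinn, 2)

INNER JOIN keeps only pairs where the ON condition holds.
Matching on a.team_id <> b.team_id.
- team_id=5: 2 matching b row(s), so 2 row(s) emitted.
- team_id=5: 2 matching b row(s), so 2 row(s) emitted.
- team_id=4: 4 matching b row(s), so 4 row(s) emitted.
- team_id=2: 4 matching b row(s), so 4 row(s) emitted.
- team_id=5: 2 matching b row(s), so 2 row(s) emitted.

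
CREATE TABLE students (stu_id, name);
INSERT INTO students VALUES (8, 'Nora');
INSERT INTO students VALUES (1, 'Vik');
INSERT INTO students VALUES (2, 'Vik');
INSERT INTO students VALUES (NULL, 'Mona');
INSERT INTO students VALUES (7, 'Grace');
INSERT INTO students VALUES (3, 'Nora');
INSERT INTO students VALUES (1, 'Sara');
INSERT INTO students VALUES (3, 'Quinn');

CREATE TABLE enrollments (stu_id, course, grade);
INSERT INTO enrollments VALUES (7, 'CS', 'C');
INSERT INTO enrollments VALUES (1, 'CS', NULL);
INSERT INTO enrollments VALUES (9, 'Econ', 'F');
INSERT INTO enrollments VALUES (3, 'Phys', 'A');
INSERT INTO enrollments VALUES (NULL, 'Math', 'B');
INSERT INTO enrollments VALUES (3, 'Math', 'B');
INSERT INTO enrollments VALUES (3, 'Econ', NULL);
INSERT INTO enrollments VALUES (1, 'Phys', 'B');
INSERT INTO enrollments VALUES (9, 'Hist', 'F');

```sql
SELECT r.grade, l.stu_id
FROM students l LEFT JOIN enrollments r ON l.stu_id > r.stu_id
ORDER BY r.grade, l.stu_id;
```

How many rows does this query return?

20

LEFT JOIN keeps every row from `students`; unmatched rows get NULL for `enrollments`'s columns.
Matching on l.stu_id > r.stu_id. A NULL in a compared column never satisfies the condition.
- stu_id=8: 6 matching r row(s), so 6 row(s) emitted.
- stu_id=1: no r row matches, row kept with r columns NULL.
- stu_id=2: 2 matching r row(s), so 2 row(s) emitted.
- stu_id=NULL: no r row matches, row kept with r columns NULL.
- stu_id=7: 5 matching r row(s), so 5 row(s) emitted.
- stu_id=3: 2 matching r row(s), so 2 row(s) emitted.
- stu_id=1: no r row matches, row kept with r columns NULL.
- stu_id=3: 2 matching r row(s), so 2 row(s) emitted.
Total: 17 matched + 3 padded = 20 rows.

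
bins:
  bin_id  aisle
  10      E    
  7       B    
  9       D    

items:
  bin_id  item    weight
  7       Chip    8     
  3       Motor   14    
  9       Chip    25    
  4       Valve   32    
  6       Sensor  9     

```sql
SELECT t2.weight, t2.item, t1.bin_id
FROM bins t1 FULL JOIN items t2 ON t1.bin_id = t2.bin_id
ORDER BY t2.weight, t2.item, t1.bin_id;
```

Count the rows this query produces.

FULL OUTER JOIN keeps every row from both sides; unmatched rows get NULL for the other side's columns.
Matching on t1.bin_id = t2.bin_id.
- t1 (bin_id=10) has no partner → padded with NULL.
- t1 (bin_id=7) pairs with 1 row(s) of t2.
- t1 (bin_id=9) pairs with 1 row(s) of t2.
- 3 t2 row(s) had no t1 match → kept, t1 columns NULL.
Total: 2 matched + 4 padded = 6 rows.

6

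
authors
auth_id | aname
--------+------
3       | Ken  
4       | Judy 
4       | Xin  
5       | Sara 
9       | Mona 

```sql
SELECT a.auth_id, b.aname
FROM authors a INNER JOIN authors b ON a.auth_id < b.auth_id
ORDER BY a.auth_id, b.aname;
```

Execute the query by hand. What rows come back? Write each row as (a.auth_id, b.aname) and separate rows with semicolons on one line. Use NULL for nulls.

(3, Judy); (3, Mona); (3, Sara); (3, Xin); (4, Mona); (4, Mona); (4, Sara); (4, Sara); (5, Mona)

INNER JOIN keeps only pairs where the ON condition holds.
Matching on a.auth_id < b.auth_id.
- a row (auth_id=3): matches 4 b row(s) → 4 output row(s).
- a row (auth_id=4): matches 2 b row(s) → 2 output row(s).
- a row (auth_id=4): matches 2 b row(s) → 2 output row(s).
- a row (auth_id=5): matches 1 b row(s) → 1 output row(s).
- a row (auth_id=9): no match → dropped.
After projecting and ordering:
a.auth_id | b.aname
3 | Judy
3 | Mona
3 | Sara
3 | Xin
4 | Mona
4 | Mona
4 | Sara
4 | Sara
5 | Mona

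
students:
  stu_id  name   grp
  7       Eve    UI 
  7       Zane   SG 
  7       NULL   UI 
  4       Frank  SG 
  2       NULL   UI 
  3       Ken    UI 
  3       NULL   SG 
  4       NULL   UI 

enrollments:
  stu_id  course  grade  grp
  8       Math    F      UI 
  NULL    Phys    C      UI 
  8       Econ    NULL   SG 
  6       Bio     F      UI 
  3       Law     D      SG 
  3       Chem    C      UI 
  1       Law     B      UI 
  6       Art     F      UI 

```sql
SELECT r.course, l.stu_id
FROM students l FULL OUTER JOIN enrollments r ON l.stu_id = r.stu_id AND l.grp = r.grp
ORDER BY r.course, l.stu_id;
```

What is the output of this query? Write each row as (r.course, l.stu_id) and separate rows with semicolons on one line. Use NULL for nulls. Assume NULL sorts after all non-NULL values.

(Art, NULL); (Bio, NULL); (Chem, 3); (Econ, NULL); (Law, 3); (Law, NULL); (Math, NULL); (Phys, NULL); (NULL, 2); (NULL, 4); (NULL, 4); (NULL, 7); (NULL, 7); (NULL, 7)

FULL OUTER JOIN keeps every row from both sides; unmatched rows get NULL for the other side's columns.
Matching on l.stu_id = r.stu_id AND l.grp = r.grp. A NULL in a compared column never satisfies the condition.
Matched pairs: 2; unmatched l rows kept: 6; unmatched r rows kept: 6.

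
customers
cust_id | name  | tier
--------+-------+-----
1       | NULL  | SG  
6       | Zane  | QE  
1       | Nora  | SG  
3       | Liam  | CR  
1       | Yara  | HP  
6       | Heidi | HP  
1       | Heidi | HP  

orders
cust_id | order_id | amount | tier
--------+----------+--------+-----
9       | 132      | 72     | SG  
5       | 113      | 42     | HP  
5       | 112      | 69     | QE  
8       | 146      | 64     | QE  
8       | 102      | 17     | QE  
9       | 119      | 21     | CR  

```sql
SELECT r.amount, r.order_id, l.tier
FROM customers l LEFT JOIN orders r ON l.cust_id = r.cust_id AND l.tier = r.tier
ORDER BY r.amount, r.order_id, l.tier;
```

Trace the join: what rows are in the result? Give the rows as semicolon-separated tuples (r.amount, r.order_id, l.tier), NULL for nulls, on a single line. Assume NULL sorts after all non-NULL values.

(NULL, NULL, CR); (NULL, NULL, HP); (NULL, NULL, HP); (NULL, NULL, HP); (NULL, NULL, QE); (NULL, NULL, SG); (NULL, NULL, SG)

LEFT JOIN keeps every row from `customers`; unmatched rows get NULL for `orders`'s columns.
Matching on l.cust_id = r.cust_id AND l.tier = r.tier.
- l (cust_id=1, tier=SG) has no partner → padded with NULL.
- l (cust_id=6, tier=QE) has no partner → padded with NULL.
- l (cust_id=1, tier=SG) has no partner → padded with NULL.
- l (cust_id=3, tier=CR) has no partner → padded with NULL.
- l (cust_id=1, tier=HP) has no partner → padded with NULL.
- l (cust_id=6, tier=HP) has no partner → padded with NULL.
- l (cust_id=1, tier=HP) has no partner → padded with NULL.
After projecting and ordering:
r.amount | r.order_id | l.tier
NULL | NULL | CR
NULL | NULL | HP
NULL | NULL | HP
NULL | NULL | HP
NULL | NULL | QE
NULL | NULL | SG
NULL | NULL | SG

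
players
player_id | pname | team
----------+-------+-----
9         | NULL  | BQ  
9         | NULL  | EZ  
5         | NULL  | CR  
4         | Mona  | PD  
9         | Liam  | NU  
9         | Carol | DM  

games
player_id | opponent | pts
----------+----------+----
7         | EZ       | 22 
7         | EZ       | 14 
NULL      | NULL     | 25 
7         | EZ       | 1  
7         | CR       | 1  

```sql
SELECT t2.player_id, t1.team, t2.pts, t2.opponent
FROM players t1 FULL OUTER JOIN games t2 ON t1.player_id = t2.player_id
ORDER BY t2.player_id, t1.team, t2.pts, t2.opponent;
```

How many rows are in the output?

11

FULL OUTER JOIN keeps every row from both sides; unmatched rows get NULL for the other side's columns.
Matching on t1.player_id = t2.player_id. A NULL in a compared column never satisfies the condition.
Matched pairs: 0; unmatched t1 rows kept: 6; unmatched t2 rows kept: 5.
Total: 0 matched + 11 padded = 11 rows.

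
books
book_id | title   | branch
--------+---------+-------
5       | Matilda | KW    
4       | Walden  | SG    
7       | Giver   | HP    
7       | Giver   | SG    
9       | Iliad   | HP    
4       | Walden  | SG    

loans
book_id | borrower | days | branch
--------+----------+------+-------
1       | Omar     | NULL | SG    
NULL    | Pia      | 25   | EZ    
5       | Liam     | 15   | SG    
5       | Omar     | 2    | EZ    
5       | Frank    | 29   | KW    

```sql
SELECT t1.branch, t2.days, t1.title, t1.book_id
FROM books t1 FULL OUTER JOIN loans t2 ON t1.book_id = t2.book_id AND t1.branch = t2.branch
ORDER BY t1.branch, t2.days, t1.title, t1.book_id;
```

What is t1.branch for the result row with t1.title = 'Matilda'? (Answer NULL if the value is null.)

KW

FULL OUTER JOIN keeps every row from both sides; unmatched rows get NULL for the other side's columns.
Matching on t1.book_id = t2.book_id AND t1.branch = t2.branch. A NULL in a compared column never satisfies the condition.
- t1 row (book_id=5, branch=KW): matches 1 t2 row(s) → 1 output row(s).
- t1 row (book_id=4, branch=SG): no match → kept, t2 columns NULL.
- t1 row (book_id=7, branch=HP): no match → kept, t2 columns NULL.
- t1 row (book_id=7, branch=SG): no match → kept, t2 columns NULL.
- t1 row (book_id=9, branch=HP): no match → kept, t2 columns NULL.
- t1 row (book_id=4, branch=SG): no match → kept, t2 columns NULL.
- 4 row(s) from t2 found no t1 partner → padded with NULL.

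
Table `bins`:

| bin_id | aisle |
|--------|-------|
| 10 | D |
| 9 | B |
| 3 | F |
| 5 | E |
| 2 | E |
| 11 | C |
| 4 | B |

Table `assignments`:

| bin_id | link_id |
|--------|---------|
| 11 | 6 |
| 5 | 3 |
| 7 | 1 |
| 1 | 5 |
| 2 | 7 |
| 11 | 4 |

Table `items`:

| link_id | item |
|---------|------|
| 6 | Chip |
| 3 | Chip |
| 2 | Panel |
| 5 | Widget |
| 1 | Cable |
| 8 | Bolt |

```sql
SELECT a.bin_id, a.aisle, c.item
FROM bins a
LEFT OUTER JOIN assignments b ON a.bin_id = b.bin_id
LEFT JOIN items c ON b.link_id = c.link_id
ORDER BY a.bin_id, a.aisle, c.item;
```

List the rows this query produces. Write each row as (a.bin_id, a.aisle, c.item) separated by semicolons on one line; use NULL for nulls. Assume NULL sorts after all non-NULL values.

(2, E, NULL); (3, F, NULL); (4, B, NULL); (5, E, Chip); (9, B, NULL); (10, D, NULL); (11, C, Chip); (11, C, NULL)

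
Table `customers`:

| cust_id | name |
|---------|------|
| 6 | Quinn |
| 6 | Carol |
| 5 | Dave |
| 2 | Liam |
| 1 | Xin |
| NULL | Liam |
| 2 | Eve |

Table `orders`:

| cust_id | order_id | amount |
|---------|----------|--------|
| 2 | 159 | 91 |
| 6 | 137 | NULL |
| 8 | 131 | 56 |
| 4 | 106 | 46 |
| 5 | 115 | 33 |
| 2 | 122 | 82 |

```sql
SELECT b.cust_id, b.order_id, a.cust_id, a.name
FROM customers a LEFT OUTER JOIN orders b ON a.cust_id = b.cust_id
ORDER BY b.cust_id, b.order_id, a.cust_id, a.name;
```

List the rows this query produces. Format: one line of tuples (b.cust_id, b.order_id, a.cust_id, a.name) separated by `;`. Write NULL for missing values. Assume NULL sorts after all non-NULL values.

LEFT JOIN keeps every row from `customers`; unmatched rows get NULL for `orders`'s columns.
Matching on a.cust_id = b.cust_id. A NULL in a compared column never satisfies the condition.
- a[0] cust_id=6 → 1 match(es) in b → 1 row(s).
- a[1] cust_id=6 → 1 match(es) in b → 1 row(s).
- a[2] cust_id=5 → 1 match(es) in b → 1 row(s).
- a[3] cust_id=2 → 2 match(es) in b → 2 row(s).
- a[4] cust_id=1 → no match; kept with NULLs on the b side.
- a[5] cust_id=NULL → no match; kept with NULLs on the b side.
- a[6] cust_id=2 → 2 match(es) in b → 2 row(s).
After projecting and ordering:
b.cust_id | b.order_id | a.cust_id | a.name
2 | 122 | 2 | Eve
2 | 122 | 2 | Liam
2 | 159 | 2 | Eve
2 | 159 | 2 | Liam
5 | 115 | 5 | Dave
6 | 137 | 6 | Carol
6 | 137 | 6 | Quinn
NULL | NULL | 1 | Xin
NULL | NULL | NULL | Liam

(2, 122, 2, Eve); (2, 122, 2, Liam); (2, 159, 2, Eve); (2, 159, 2, Liam); (5, 115, 5, Dave); (6, 137, 6, Carol); (6, 137, 6, Quinn); (NULL, NULL, 1, Xin); (NULL, NULL, NULL, Liam)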